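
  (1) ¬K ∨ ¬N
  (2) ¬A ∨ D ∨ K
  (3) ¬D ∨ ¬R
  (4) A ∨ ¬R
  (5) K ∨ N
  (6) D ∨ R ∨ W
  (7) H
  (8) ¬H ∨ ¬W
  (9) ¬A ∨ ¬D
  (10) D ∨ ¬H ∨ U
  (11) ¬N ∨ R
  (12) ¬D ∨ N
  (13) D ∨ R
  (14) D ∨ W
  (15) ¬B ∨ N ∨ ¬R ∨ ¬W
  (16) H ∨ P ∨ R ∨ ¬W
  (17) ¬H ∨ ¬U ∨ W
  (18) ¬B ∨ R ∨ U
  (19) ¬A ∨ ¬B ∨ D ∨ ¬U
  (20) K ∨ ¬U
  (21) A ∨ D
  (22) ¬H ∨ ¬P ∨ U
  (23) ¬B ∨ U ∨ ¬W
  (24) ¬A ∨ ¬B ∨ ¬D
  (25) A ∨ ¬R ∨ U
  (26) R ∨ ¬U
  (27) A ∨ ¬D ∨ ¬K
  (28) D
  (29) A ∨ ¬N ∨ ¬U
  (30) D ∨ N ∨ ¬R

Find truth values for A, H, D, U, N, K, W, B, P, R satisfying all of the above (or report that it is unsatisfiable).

Unsatisfiable

Case H = True:
  (¬H ∨ ¬W) forces W = False.
  (D ∨ W) forces D = True.
  (¬D ∨ ¬R) forces R = False.
  (¬A ∨ ¬D) forces A = False.
  (¬N ∨ R) forces N = False.
  Clause (¬D ∨ N) is falsified — contradiction.
Case H = False:
  Clause (H) is falsified — contradiction.
Both cases fail, so the formula is unsatisfiable.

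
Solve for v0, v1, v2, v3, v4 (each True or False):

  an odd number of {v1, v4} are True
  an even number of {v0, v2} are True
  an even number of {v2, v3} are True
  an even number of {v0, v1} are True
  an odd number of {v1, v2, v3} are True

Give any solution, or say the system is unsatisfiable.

v0=T, v1=T, v2=T, v3=T, v4=F

{v1, v4}: 1 true → odd ✓
{v0, v2}: 2 true → even ✓
{v2, v3}: 2 true → even ✓
{v0, v1}: 2 true → even ✓
{v1, v2, v3}: 3 true → odd ✓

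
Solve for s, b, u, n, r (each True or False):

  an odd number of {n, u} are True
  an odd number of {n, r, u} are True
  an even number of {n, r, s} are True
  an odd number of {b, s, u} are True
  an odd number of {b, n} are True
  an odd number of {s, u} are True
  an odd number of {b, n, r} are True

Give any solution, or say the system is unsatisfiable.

s = True; b = False; u = False; n = True; r = False

{n, u}: 1 true → odd ✓
{n, r, u}: 1 true → odd ✓
{n, r, s}: 2 true → even ✓
{b, s, u}: 1 true → odd ✓
{b, n}: 1 true → odd ✓
{s, u}: 1 true → odd ✓
{b, n, r}: 1 true → odd ✓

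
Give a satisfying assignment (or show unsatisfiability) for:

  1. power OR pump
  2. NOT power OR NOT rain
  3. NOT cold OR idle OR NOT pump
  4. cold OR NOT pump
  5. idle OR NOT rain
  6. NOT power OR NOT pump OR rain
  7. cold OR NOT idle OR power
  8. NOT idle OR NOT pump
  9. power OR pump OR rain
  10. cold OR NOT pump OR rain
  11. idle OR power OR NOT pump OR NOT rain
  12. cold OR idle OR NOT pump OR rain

cold=F, pump=F, power=T, rain=F, idle=T

Set cold = False.
  then (cold OR NOT pump) forces pump = False.
  then (power OR pump) forces power = True.
  then (NOT power OR NOT rain) forces rain = False.
Set idle = True.
All clauses satisfied.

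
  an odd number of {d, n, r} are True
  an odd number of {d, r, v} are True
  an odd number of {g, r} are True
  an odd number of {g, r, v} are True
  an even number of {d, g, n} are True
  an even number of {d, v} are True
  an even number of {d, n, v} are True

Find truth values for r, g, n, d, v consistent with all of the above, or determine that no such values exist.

r: True; g: False; n: False; d: False; v: False

{d, n, r}: 1 true → odd ✓
{d, r, v}: 1 true → odd ✓
{g, r}: 1 true → odd ✓
{g, r, v}: 1 true → odd ✓
{d, g, n}: 0 true → even ✓
{d, v}: 0 true → even ✓
{d, n, v}: 0 true → even ✓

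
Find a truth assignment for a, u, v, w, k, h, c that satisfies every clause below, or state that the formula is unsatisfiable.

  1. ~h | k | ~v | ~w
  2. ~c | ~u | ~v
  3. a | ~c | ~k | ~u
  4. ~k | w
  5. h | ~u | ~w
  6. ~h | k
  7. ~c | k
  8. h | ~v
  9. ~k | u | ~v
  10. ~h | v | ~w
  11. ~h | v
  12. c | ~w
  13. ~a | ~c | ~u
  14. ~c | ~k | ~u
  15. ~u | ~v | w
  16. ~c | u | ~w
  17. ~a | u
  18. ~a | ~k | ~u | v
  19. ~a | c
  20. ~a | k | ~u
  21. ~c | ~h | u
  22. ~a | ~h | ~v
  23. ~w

a = False, u = True, v = False, w = False, k = False, h = False, c = False

Unit clause (~w) forces w = False.
In (~k | w) only ~k is left, so k = False.
In (~h | k) only ~h is left, so h = False.
In (~c | k) only ~c is left, so c = False.
In (h | ~v) only ~v is left, so v = False.
In (~a | c) only ~a is left, so a = False.
Set u = True.
All clauses satisfied.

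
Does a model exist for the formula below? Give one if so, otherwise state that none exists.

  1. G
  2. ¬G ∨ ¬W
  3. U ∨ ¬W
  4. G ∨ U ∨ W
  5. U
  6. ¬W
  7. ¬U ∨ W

UNSATISFIABLE

Case W = True:
  Clause (¬W) is falsified — contradiction.
Case W = False:
  (G) forces G = True.
  (U) forces U = True.
  Clause (¬U ∨ W) is falsified — contradiction.
Both cases fail, so the formula is unsatisfiable.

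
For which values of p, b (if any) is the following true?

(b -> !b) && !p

p=F, b=F

  b -> !b = True
    !b = True
  !p = True
Both conjuncts True, so the formula holds.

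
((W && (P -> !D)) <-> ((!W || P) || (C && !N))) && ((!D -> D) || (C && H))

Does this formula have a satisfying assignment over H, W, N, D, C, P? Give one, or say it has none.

H = True, W = True, N = False, D = True, C = True, P = False

  (W && (P -> !D)) <-> ((!W || P) || (C && !N)) = True
    W && (P -> !D) = True
      P -> !D = True
        !D = False
    (!W || P) || (C && !N) = True
      !W || P = False
        !W = False
      C && !N = True
        !N = True
  (!D -> D) || (C && H) = True
    !D -> D = True
      !D = False
    C && H = True
Both conjuncts True, so the formula holds.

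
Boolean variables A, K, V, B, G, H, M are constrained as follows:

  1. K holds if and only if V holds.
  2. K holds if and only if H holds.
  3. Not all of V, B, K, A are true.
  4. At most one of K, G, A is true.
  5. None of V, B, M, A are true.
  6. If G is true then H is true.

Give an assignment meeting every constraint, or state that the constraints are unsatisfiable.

A = False; K = False; V = False; B = False; G = False; H = False; M = False

  (1) K=F, V=F — same ✓
  (2) K=F, H=F — same ✓
  (3) {V, B, K, A}: 0/4 true — not all ✓
  (4) {K, G, A}: 0 true — at most one ✓
  (5) {V, B, M, A}: 0 true — none ✓
  (6) G=F ⇒ H: vacuous ✓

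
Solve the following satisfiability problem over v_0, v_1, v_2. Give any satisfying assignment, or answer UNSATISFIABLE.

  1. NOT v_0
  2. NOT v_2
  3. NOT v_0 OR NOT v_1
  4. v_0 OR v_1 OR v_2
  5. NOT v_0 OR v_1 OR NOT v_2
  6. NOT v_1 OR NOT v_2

v_0=F, v_1=T, v_2=F

Unit clause (NOT v_0) forces v_0 = False.
Unit clause (NOT v_2) forces v_2 = False.
In (v_0 OR v_1 OR v_2) only v_1 is left, so v_1 = True.
All clauses satisfied.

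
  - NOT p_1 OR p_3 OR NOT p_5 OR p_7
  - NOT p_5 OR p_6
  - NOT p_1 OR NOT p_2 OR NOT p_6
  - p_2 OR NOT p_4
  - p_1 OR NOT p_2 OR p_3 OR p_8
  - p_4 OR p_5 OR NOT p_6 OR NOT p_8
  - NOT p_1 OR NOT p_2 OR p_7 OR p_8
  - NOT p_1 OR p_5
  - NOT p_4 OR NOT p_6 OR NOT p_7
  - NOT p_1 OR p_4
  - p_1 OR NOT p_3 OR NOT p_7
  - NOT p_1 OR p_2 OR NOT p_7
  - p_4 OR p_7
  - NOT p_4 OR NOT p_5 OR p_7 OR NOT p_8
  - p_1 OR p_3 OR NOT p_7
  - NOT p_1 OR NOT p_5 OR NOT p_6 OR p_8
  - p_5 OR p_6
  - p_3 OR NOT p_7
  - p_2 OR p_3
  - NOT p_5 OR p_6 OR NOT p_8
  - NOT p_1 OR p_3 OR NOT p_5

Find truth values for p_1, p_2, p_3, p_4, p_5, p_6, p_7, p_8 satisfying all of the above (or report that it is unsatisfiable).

p_1 = False, p_2 = True, p_3 = True, p_4 = True, p_5 = True, p_6 = True, p_7 = False, p_8 = False

Set p_1 = False.
Try p_2 = False:
  (p_2 OR NOT p_4) forces p_4 = False.
  (p_4 OR p_7) forces p_7 = True.
  (p_1 OR NOT p_3 OR NOT p_7) forces p_3 = False.
  clause (p_1 OR p_3 OR NOT p_7) is falsified — backtrack.
So p_2 = True.
Set p_3 = True.
  then (p_1 OR NOT p_3 OR NOT p_7) forces p_7 = False.
  then (p_4 OR p_7) forces p_4 = True.
Set p_5 = True.
  then (NOT p_5 OR p_6) forces p_6 = True.
  then (NOT p_4 OR NOT p_5 OR p_7 OR NOT p_8) forces p_8 = False.
All clauses satisfied.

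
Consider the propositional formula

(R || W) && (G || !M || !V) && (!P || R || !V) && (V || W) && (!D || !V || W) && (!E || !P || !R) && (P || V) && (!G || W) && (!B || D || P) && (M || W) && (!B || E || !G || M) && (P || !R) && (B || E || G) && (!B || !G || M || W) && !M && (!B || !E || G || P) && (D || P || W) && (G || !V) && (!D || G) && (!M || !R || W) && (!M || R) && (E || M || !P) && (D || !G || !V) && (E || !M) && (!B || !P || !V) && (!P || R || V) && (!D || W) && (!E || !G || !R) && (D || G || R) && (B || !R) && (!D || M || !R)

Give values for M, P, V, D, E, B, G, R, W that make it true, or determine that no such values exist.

Unit clause (!M) forces M = False.
In (M || W) only W is left, so W = True.
Try P = True:
  (E || M || !P) forces E = True.
  (!E || !P || !R) forces R = False.
  (!P || R || !V) forces V = False.
  clause (!P || R || V) is falsified — backtrack.
So P = False.
  then (P || V) forces V = True.
  then (P || !R) forces R = False.
  then (G || !V) forces G = True.
  then (D || !G || !V) forces D = True.
Set E = True.
Set B = False.
All clauses satisfied.

M = False, P = False, V = True, D = True, E = True, B = False, G = True, R = False, W = True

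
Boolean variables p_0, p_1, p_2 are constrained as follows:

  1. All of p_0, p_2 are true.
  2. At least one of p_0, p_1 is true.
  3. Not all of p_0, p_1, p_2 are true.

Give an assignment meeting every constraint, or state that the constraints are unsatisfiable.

p_0=T; p_1=F; p_2=T

  (1) {p_0, p_2}: all 2 true ✓
  (2) {p_0, p_1}: 1 true — at least one ✓
  (3) {p_0, p_1, p_2}: 2/3 true — not all ✓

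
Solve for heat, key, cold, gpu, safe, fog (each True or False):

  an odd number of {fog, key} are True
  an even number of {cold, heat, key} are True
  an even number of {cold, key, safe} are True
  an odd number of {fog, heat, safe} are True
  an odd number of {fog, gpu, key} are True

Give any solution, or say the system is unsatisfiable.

heat=F; key=F; cold=F; gpu=F; safe=F; fog=T

{fog, key}: 1 true → odd ✓
{cold, heat, key}: 0 true → even ✓
{cold, key, safe}: 0 true → even ✓
{fog, heat, safe}: 1 true → odd ✓
{fog, gpu, key}: 1 true → odd ✓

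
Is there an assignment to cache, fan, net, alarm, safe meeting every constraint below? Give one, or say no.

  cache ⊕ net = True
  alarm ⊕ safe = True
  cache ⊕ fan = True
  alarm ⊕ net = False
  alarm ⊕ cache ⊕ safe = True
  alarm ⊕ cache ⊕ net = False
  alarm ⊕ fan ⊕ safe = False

cache=F, fan=T, net=T, alarm=T, safe=F

cache ⊕ net = F ⊕ T = True ✓
alarm ⊕ safe = T ⊕ F = True ✓
cache ⊕ fan = F ⊕ T = True ✓
alarm ⊕ net = T ⊕ T = False ✓
alarm ⊕ cache ⊕ safe = T ⊕ F ⊕ F = True ✓
alarm ⊕ cache ⊕ net = T ⊕ F ⊕ T = False ✓
alarm ⊕ fan ⊕ safe = T ⊕ T ⊕ F = False ✓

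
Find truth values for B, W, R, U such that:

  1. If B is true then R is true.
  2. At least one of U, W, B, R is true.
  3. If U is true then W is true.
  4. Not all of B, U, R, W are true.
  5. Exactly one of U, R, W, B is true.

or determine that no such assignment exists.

B: False, W: False, R: True, U: False

  (1) B=F ⇒ R: vacuous ✓
  (2) {U, W, B, R}: 1 true — at least one ✓
  (3) U=F ⇒ W: vacuous ✓
  (4) {B, U, R, W}: 1/4 true — not all ✓
  (5) {U, R, W, B}: 1 true — exactly one ✓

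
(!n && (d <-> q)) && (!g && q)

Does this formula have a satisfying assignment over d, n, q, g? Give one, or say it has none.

d: True, n: False, q: True, g: False

  !n && (d <-> q) = True
    !n = True
    d <-> q = True
  !g && q = True
    !g = True
Both conjuncts True, so the formula holds.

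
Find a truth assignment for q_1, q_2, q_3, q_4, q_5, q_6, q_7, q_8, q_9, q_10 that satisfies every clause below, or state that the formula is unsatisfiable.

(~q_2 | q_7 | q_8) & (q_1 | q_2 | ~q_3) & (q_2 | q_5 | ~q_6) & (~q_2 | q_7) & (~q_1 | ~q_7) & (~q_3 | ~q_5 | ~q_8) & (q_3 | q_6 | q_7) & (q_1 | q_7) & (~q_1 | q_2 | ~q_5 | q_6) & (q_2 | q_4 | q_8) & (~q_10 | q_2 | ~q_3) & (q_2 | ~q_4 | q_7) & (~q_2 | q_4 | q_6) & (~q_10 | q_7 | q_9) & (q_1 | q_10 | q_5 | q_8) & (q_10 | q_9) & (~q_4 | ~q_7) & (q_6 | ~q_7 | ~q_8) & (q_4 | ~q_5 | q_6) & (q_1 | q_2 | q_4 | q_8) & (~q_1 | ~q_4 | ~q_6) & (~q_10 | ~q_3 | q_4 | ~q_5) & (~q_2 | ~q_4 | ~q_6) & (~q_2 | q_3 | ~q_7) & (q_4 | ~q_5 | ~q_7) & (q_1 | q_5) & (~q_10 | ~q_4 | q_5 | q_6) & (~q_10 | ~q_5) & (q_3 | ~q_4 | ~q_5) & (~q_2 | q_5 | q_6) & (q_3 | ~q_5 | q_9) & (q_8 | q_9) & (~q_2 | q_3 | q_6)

q_1 = True, q_2 = False, q_3 = True, q_4 = False, q_5 = False, q_6 = False, q_7 = False, q_8 = True, q_9 = True, q_10 = False

Set q_1 = True.
  then (~q_1 | ~q_7) forces q_7 = False.
  then (~q_2 | q_7) forces q_2 = False.
  then (q_2 | ~q_4 | q_7) forces q_4 = False.
  then (q_2 | q_4 | q_8) forces q_8 = True.
Set q_3 = True.
  then (~q_3 | ~q_5 | ~q_8) forces q_5 = False.
  then (~q_10 | q_2 | ~q_3) forces q_10 = False.
  then (q_10 | q_9) forces q_9 = True.
  then (q_2 | q_5 | ~q_6) forces q_6 = False.
All clauses satisfied.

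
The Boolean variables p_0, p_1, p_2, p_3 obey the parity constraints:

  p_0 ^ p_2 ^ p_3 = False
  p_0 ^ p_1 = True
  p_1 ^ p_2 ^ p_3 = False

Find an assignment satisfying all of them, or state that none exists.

UNSATISFIABLE

Adding constraints 1, 2, 3 mod 2: every variable appears an even number of times on the left, so the left side is 0.
But the right sides sum to 1 (mod 2). 0 ≠ 1 — the system is inconsistent.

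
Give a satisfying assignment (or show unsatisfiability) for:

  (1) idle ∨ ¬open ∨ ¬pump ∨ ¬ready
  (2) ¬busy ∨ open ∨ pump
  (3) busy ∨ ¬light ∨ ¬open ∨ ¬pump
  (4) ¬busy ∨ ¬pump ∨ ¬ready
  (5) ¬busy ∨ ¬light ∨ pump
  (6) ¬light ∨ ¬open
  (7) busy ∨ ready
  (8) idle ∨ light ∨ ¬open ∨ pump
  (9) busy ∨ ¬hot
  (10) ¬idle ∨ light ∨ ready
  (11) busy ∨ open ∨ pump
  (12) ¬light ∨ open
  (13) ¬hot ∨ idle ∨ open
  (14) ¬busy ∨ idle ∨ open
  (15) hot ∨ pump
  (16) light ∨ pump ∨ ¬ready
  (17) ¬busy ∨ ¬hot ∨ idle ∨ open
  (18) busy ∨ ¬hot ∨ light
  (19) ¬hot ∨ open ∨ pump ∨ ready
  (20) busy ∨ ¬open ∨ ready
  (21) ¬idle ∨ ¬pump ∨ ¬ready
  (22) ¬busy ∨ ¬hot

busy = False; hot = False; idle = False; ready = True; pump = True; open = False; light = False

Set busy = False.
  then (busy ∨ ready) forces ready = True.
  then (busy ∨ ¬hot) forces hot = False.
  then (hot ∨ pump) forces pump = True.
  then (¬idle ∨ ¬pump ∨ ¬ready) forces idle = False.
  then (idle ∨ ¬open ∨ ¬pump ∨ ¬ready) forces open = False.
  then (¬light ∨ open) forces light = False.
All clauses satisfied.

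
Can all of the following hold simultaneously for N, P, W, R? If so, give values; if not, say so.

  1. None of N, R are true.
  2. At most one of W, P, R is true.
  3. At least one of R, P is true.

N = False, P = True, W = False, R = False

  (1) {N, R}: 0 true — none ✓
  (2) {W, P, R}: 1 true — at most one ✓
  (3) {R, P}: 1 true — at least one ✓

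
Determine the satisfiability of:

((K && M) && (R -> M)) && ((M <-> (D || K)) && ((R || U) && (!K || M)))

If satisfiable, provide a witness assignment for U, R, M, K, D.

U=F, R=T, M=T, K=T, D=F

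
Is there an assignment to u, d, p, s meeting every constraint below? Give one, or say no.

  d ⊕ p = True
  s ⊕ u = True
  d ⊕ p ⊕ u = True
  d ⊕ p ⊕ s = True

Unsatisfiable

Adding constraints 2, 3, 4 mod 2: every variable appears an even number of times on the left, so the left side is 0.
But the right sides sum to 1 (mod 2). 0 ≠ 1 — the system is inconsistent.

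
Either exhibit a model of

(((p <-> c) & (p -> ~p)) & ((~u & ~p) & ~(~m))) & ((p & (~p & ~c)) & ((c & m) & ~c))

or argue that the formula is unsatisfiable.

Case c = True: the conjunct ~c is False.
Case c = False: the conjunct c is False.
Both cases fail — unsatisfiable.

UNSATISFIABLE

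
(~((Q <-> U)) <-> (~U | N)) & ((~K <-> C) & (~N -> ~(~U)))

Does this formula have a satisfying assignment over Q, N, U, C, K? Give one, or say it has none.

Q = True, N = False, U = True, C = False, K = True

  ~((Q <-> U)) <-> (~U | N) = True
    ~((Q <-> U)) = False
      Q <-> U = True
    ~U | N = False
      ~U = False
  (~K <-> C) & (~N -> ~(~U)) = True
    ~K <-> C = True
      ~K = False
    ~N -> ~(~U) = True
      ~N = True
      ~(~U) = True
        ~U = False
Both conjuncts True, so the formula holds.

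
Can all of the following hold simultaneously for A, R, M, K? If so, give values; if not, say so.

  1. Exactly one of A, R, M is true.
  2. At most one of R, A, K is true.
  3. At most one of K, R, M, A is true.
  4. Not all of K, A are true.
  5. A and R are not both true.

A = True, R = False, M = False, K = False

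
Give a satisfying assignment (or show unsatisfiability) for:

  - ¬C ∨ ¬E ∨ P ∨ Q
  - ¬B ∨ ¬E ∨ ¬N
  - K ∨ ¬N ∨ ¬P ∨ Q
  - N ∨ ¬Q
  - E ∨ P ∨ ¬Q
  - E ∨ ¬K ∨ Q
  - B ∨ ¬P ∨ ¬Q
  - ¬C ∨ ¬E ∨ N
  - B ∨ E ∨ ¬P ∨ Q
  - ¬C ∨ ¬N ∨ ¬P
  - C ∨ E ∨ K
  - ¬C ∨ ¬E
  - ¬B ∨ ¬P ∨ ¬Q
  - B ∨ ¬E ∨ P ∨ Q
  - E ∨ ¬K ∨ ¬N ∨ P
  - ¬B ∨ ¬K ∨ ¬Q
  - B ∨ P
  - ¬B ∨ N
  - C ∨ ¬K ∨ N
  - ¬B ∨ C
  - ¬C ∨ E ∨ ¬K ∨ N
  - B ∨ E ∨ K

Q=F, E=F, B=T, C=T, N=T, P=F, K=F

Set Q = False.
Set E = False.
  then (E ∨ ¬K ∨ Q) forces K = False.
  then (C ∨ E ∨ K) forces C = True.
  then (B ∨ E ∨ K) forces B = True.
  then (¬B ∨ N) forces N = True.
  then (K ∨ ¬N ∨ ¬P ∨ Q) forces P = False.
All clauses satisfied.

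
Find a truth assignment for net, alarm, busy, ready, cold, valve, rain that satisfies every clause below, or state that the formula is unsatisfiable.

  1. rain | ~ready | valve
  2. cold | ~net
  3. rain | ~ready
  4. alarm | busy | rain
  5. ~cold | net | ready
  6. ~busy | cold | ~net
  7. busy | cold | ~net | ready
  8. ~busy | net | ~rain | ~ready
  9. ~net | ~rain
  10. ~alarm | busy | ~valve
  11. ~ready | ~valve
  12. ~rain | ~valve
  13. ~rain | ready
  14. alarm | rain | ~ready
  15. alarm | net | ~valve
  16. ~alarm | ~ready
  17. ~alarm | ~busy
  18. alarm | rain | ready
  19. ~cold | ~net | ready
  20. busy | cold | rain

net = False, alarm = False, busy = False, ready = True, cold = True, valve = False, rain = True

Try net = True:
  (cold | ~net) forces cold = True.
  (~net | ~rain) forces rain = False.
  (rain | ~ready) forces ready = False.
  clause (~cold | ~net | ready) is falsified — backtrack.
So net = False.
Try alarm = True:
  (~alarm | ~ready) forces ready = False.
  (~cold | net | ready) forces cold = False.
  (~rain | ready) forces rain = False.
  (~alarm | ~busy) forces busy = False.
  clause (busy | cold | rain) is falsified — backtrack.
So alarm = False.
  then (alarm | net | ~valve) forces valve = False.
Set busy = False.
  then (alarm | busy | rain) forces rain = True.
  then (~rain | ready) forces ready = True.
Set cold = True.
All clauses satisfied.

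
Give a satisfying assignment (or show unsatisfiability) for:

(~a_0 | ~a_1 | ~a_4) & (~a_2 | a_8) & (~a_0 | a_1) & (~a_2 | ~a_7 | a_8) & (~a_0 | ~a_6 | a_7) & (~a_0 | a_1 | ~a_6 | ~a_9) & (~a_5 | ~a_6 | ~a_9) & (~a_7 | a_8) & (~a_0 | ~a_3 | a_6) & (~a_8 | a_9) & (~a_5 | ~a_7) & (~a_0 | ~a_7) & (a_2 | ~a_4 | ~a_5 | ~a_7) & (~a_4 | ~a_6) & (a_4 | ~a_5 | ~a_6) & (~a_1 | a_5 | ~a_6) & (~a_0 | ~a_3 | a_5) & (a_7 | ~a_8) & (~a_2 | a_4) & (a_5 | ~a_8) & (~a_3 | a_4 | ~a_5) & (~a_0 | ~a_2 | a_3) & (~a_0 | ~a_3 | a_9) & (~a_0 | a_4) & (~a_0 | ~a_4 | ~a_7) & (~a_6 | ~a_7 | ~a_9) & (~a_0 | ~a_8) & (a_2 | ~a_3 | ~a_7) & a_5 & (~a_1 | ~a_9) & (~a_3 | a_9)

a_0 = False; a_1 = False; a_2 = False; a_3 = False; a_4 = True; a_5 = True; a_6 = False; a_7 = False; a_8 = False; a_9 = False

Unit clause (a_5) forces a_5 = True.
In (~a_5 | ~a_7) only ~a_7 is left, so a_7 = False.
In (a_7 | ~a_8) only ~a_8 is left, so a_8 = False.
In (~a_2 | a_8) only ~a_2 is left, so a_2 = False.
Try a_0 = True:
  (~a_0 | a_1) forces a_1 = True.
  (~a_0 | ~a_1 | ~a_4) forces a_4 = False.
  clause (~a_0 | a_4) is falsified — backtrack.
So a_0 = False.
Set a_1 = False.
Set a_3 = False.
Set a_4 = True.
  then (~a_4 | ~a_6) forces a_6 = False.
Set a_9 = False.
All clauses satisfied.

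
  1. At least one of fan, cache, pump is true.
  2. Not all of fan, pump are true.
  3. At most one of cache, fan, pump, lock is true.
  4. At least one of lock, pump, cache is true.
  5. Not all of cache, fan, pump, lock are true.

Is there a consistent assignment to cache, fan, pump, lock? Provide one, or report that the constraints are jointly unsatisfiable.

cache=F, fan=F, pump=T, lock=F

  (1) {fan, cache, pump}: 1 true — at least one ✓
  (2) {fan, pump}: 1/2 true — not all ✓
  (3) {cache, fan, pump, lock}: 1 true — at most one ✓
  (4) {lock, pump, cache}: 1 true — at least one ✓
  (5) {cache, fan, pump, lock}: 1/4 true — not all ✓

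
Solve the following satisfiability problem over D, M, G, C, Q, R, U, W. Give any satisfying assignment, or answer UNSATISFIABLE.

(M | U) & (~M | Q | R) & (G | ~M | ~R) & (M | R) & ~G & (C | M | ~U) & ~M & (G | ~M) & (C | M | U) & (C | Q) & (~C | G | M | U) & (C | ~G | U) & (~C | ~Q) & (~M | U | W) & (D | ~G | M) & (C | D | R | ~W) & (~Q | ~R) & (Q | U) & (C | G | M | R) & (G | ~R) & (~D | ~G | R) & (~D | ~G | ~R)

Unsatisfiable — no assignment works.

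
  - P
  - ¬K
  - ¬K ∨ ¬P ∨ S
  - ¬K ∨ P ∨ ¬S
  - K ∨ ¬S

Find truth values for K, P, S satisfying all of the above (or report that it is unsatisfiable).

Unit clause (P) forces P = True.
Unit clause (¬K) forces K = False.
In (K ∨ ¬S) only ¬S is left, so S = False.
All clauses satisfied.

K = False, P = True, S = False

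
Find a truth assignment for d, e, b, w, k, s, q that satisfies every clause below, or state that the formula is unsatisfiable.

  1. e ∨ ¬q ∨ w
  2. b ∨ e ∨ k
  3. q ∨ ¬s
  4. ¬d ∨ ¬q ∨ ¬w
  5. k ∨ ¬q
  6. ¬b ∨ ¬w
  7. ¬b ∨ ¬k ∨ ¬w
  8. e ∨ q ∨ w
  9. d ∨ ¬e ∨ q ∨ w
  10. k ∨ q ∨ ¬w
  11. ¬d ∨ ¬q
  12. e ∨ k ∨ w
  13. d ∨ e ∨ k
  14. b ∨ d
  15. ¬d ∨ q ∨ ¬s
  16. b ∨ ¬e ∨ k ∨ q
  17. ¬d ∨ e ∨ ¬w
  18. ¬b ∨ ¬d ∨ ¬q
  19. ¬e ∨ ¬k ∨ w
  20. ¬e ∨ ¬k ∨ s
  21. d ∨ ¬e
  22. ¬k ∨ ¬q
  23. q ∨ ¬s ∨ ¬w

d: True; e: True; b: True; w: False; k: False; s: False; q: False

Try d = False:
  (b ∨ d) forces b = True.
  (¬b ∨ ¬w) forces w = False.
  (d ∨ ¬e) forces e = False.
  (e ∨ ¬q ∨ w) forces q = False.
  clause (e ∨ q ∨ w) is falsified — backtrack.
So d = True.
  then (¬d ∨ ¬q) forces q = False.
  then (¬d ∨ q ∨ ¬s) forces s = False.
Try e = False:
  (e ∨ q ∨ w) forces w = True.
  clause (¬d ∨ e ∨ ¬w) is falsified — backtrack.
So e = True.
  then (¬e ∨ ¬k ∨ s) forces k = False.
  then (k ∨ q ∨ ¬w) forces w = False.
  then (b ∨ ¬e ∨ k ∨ q) forces b = True.
All clauses satisfied.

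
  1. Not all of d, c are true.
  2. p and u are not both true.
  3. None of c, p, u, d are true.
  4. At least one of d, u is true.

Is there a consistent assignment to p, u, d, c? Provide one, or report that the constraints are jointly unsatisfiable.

Unsatisfiable

Case p = True:
  Constraint (3) is violated (p=T) — contradiction.
Case p = False:
  (3) forces c = False.
  (3) forces u = False.
  (3) forces d = False.
  Constraint (4) is violated (d=F, u=F) — contradiction.
Both cases fail — unsatisfiable.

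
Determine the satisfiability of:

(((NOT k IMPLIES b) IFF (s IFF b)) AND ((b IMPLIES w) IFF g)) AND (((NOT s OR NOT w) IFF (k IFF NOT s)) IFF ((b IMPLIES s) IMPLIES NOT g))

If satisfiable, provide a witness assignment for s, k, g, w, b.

s = True, k = False, g = True, w = True, b = False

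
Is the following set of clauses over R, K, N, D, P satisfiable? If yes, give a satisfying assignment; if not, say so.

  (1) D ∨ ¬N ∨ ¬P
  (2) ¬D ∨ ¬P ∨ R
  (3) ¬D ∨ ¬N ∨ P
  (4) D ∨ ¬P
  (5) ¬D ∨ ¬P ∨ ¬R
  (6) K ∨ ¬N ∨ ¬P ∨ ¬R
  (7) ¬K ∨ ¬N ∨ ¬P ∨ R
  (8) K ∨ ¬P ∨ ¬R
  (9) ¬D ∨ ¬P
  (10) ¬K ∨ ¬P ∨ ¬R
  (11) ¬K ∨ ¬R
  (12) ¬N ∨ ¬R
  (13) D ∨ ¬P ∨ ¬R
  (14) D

Unit clause (D) forces D = True.
In (¬D ∨ ¬P) only ¬P is left, so P = False.
In (¬D ∨ ¬N ∨ P) only ¬N is left, so N = False.
Set R = True.
  then (¬K ∨ ¬R) forces K = False.
All clauses satisfied.

R = True, K = False, N = False, D = True, P = False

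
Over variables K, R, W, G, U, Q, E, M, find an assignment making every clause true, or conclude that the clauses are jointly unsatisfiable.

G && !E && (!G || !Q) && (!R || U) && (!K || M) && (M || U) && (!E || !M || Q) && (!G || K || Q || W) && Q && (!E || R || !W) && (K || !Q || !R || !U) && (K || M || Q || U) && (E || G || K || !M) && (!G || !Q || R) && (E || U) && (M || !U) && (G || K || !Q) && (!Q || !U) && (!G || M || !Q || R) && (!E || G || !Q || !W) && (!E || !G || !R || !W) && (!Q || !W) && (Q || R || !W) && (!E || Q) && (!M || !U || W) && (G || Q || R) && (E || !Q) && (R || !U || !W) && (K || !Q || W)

Unsatisfiable — no assignment works.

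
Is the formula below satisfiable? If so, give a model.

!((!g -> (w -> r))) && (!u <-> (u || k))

r=F, w=T, g=F, u=F, k=T

  !((!g -> (w -> r))) = True
    !g -> (w -> r) = False
      !g = True
      w -> r = False
  !u <-> (u || k) = True
    !u = True
    u || k = True
Both conjuncts True, so the formula holds.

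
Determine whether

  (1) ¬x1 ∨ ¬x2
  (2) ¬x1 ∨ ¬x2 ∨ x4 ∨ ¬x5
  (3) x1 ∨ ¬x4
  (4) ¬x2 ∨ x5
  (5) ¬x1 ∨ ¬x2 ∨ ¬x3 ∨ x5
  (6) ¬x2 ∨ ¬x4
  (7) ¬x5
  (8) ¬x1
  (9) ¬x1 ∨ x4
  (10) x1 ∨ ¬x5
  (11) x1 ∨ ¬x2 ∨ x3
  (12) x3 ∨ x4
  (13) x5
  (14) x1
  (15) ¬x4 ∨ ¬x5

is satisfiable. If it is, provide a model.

Case x1 = True:
  Clause (¬x1) is falsified — contradiction.
Case x1 = False:
  Clause (x1) is falsified — contradiction.
Both cases fail, so the formula is unsatisfiable.

UNSATISFIABLE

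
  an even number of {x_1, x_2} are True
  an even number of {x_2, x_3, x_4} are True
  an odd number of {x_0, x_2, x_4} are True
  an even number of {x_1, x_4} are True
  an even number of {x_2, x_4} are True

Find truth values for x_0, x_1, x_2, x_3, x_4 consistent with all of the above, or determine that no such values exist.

x_0: True, x_1: True, x_2: True, x_3: False, x_4: True

{x_1, x_2}: 2 true → even ✓
{x_2, x_3, x_4}: 2 true → even ✓
{x_0, x_2, x_4}: 3 true → odd ✓
{x_1, x_4}: 2 true → even ✓
{x_2, x_4}: 2 true → even ✓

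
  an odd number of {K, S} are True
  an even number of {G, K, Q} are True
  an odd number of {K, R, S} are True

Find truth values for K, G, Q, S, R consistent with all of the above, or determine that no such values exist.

K: False; G: True; Q: True; S: True; R: False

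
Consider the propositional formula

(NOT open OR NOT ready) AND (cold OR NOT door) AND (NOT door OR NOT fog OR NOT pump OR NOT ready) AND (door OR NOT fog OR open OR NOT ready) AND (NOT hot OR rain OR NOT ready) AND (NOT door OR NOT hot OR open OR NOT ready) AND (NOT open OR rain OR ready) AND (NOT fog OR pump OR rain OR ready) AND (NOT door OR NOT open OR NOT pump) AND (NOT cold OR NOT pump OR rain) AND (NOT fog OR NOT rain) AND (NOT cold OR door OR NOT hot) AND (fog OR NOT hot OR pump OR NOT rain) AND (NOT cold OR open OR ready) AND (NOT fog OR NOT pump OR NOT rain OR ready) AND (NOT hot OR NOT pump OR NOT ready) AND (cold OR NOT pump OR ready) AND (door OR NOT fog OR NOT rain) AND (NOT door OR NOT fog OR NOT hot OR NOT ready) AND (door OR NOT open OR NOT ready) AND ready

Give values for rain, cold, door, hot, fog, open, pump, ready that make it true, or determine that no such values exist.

rain = False; cold = False; door = False; hot = False; fog = False; open = False; pump = False; ready = True

Unit clause (ready) forces ready = True.
In (NOT open OR NOT ready) only NOT open is left, so open = False.
Set rain = False.
  then (NOT hot OR rain OR NOT ready) forces hot = False.
Set cold = False.
  then (cold OR NOT door) forces door = False.
  then (door OR NOT fog OR open OR NOT ready) forces fog = False.
Set pump = False.
All clauses satisfied.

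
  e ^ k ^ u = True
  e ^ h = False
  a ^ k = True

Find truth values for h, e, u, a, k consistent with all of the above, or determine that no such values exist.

h = True, e = True, u = False, a = True, k = False

e ^ k ^ u = T ^ F ^ F = True ✓
e ^ h = T ^ T = False ✓
a ^ k = T ^ F = True ✓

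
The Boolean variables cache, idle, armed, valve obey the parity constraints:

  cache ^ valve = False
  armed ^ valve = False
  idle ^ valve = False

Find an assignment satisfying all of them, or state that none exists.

cache = False, idle = False, armed = False, valve = False

cache ^ valve = F ^ F = False ✓
armed ^ valve = F ^ F = False ✓
idle ^ valve = F ^ F = False ✓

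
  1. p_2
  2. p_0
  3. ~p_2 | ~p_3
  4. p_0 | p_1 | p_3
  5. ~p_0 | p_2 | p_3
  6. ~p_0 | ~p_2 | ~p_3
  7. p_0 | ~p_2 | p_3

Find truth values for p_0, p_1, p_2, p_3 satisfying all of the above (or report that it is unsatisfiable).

p_0=T, p_1=F, p_2=T, p_3=F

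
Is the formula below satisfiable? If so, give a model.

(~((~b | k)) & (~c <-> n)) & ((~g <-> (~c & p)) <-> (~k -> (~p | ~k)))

p = True; k = False; n = True; g = False; b = True; c = False

  ~((~b | k)) & (~c <-> n) = True
    ~((~b | k)) = True
      ~b | k = False
        ~b = False
    ~c <-> n = True
      ~c = True
  (~g <-> (~c & p)) <-> (~k -> (~p | ~k)) = True
    ~g <-> (~c & p) = True
      ~g = True
      ~c & p = True
        ~c = True
    ~k -> (~p | ~k) = True
      ~k = True
      ~p | ~k = True
        ~p = False
        ~k = True
Both conjuncts True, so the formula holds.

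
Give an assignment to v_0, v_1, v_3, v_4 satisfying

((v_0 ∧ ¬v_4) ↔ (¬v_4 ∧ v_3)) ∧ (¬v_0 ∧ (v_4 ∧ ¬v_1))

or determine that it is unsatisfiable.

v_0: False, v_1: False, v_3: True, v_4: True

  (v_0 ∧ ¬v_4) ↔ (¬v_4 ∧ v_3) = True
    v_0 ∧ ¬v_4 = False
      ¬v_4 = False
    ¬v_4 ∧ v_3 = False
      ¬v_4 = False
  ¬v_0 ∧ (v_4 ∧ ¬v_1) = True
    ¬v_0 = True
    v_4 ∧ ¬v_1 = True
      ¬v_1 = True
Both conjuncts True, so the formula holds.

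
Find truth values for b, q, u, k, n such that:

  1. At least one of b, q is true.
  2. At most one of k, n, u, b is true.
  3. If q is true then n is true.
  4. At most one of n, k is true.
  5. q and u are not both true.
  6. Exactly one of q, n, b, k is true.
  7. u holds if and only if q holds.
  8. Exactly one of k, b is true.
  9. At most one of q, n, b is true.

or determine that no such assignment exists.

b = True, q = False, u = False, k = False, n = False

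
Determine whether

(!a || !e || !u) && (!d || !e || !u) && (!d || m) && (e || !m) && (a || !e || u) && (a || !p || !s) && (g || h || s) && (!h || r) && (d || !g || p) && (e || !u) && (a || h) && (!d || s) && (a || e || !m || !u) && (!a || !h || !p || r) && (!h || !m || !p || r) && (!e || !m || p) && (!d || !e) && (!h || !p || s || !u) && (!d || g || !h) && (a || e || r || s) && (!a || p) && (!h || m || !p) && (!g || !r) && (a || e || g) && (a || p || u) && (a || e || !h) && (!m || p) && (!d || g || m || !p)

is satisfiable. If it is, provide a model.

a = True; u = False; m = True; g = True; e = True; p = True; s = True; r = False; h = False; d = False

Set a = True.
  then (!a || p) forces p = True.
Try u = True:
  (!a || !e || !u) forces e = False.
  clause (e || !u) is falsified — backtrack.
So u = False.
Set m = True.
  then (e || !m) forces e = True.
  then (!d || !e) forces d = False.
Set g = True.
  then (!g || !r) forces r = False.
  then (!h || r) forces h = False.
Set s = True.
All clauses satisfied.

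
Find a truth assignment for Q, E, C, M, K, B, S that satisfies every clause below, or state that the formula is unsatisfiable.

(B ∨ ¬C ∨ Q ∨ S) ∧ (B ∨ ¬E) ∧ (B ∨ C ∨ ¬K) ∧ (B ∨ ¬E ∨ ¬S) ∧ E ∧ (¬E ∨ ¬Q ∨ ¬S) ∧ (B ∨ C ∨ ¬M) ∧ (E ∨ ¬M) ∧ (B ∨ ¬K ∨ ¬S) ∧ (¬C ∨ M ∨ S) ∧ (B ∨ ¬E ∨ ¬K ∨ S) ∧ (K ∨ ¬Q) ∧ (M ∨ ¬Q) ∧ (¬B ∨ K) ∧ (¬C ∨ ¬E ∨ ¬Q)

Q = False, E = True, C = True, M = True, K = True, B = True, S = True

Unit clause (E) forces E = True.
In (B ∨ ¬E) only B is left, so B = True.
In (¬B ∨ K) only K is left, so K = True.
Set Q = False.
Set C = True.
Set M = True.
Set S = True.
All clauses satisfied.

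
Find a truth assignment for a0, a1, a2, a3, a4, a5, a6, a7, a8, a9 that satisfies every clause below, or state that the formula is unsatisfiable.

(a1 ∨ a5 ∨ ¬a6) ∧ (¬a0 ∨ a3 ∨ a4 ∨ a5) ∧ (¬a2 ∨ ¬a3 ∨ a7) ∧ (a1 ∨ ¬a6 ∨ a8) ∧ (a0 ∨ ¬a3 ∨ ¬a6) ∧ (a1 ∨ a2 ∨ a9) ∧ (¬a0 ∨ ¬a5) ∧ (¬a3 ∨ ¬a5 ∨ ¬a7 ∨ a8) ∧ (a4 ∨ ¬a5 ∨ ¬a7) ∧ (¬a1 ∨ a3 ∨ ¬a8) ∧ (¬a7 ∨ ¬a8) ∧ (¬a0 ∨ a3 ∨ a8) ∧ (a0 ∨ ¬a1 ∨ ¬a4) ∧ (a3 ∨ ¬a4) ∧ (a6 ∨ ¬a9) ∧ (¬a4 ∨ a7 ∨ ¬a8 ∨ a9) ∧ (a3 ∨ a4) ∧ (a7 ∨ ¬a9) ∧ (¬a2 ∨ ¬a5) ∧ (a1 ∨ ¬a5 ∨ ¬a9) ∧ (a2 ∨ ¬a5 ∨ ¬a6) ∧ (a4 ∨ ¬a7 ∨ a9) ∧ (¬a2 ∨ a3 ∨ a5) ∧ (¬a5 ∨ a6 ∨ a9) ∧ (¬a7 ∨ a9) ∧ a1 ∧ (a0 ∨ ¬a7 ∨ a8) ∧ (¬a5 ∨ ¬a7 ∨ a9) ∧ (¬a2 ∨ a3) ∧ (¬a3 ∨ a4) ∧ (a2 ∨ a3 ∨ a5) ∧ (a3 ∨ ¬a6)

a0=T, a1=T, a2=F, a3=T, a4=T, a5=F, a6=T, a7=F, a8=F, a9=F

Unit clause (a1) forces a1 = True.
Try a0 = False:
  (a0 ∨ ¬a1 ∨ ¬a4) forces a4 = False.
  (a3 ∨ a4) forces a3 = True.
  clause (¬a3 ∨ a4) is falsified — backtrack.
So a0 = True.
  then (¬a0 ∨ ¬a5) forces a5 = False.
Set a2 = False.
  then (a2 ∨ a3 ∨ a5) forces a3 = True.
  then (¬a3 ∨ a4) forces a4 = True.
Set a6 = True.
Set a7 = False.
  then (a7 ∨ ¬a9) forces a9 = False.
  then (¬a4 ∨ a7 ∨ ¬a8 ∨ a9) forces a8 = False.
All clauses satisfied.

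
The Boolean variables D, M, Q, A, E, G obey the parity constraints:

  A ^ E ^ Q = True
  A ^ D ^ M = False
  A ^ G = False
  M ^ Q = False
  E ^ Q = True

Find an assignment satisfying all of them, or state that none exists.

D = False, M = False, Q = False, A = False, E = True, G = False

A ^ E ^ Q = F ^ T ^ F = True ✓
A ^ D ^ M = F ^ F ^ F = False ✓
A ^ G = F ^ F = False ✓
M ^ Q = F ^ F = False ✓
E ^ Q = T ^ F = True ✓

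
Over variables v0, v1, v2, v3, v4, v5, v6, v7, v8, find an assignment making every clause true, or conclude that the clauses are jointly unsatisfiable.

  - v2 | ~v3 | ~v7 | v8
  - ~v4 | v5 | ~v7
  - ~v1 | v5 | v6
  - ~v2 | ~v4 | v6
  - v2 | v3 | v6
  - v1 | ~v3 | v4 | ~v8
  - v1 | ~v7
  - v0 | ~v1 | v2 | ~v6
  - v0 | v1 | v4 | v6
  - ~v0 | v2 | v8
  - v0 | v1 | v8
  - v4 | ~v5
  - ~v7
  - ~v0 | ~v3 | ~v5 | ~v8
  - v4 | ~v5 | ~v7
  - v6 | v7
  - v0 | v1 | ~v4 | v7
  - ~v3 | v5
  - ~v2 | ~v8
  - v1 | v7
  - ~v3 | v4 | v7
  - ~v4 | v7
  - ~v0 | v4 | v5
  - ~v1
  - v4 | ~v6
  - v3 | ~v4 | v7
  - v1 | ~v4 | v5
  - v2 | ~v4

Unsatisfiable — no assignment works.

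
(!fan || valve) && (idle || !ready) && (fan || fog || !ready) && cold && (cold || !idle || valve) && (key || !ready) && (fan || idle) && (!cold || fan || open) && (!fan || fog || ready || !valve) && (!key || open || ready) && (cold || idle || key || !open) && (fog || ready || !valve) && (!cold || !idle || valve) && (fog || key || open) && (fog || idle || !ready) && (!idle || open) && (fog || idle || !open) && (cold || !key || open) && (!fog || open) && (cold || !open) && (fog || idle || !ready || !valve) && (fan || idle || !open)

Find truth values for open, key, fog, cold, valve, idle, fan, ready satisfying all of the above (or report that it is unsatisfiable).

open=T, key=T, fog=T, cold=T, valve=T, idle=F, fan=T, ready=F

Unit clause (cold) forces cold = True.
Set open = True.
Set key = True.
Set fog = True.
Try valve = False:
  (!fan || valve) forces fan = False.
  (fan || idle) forces idle = True.
  clause (!cold || !idle || valve) is falsified — backtrack.
So valve = True.
Set idle = False.
  then (idle || !ready) forces ready = False.
  then (fan || idle) forces fan = True.
All clauses satisfied.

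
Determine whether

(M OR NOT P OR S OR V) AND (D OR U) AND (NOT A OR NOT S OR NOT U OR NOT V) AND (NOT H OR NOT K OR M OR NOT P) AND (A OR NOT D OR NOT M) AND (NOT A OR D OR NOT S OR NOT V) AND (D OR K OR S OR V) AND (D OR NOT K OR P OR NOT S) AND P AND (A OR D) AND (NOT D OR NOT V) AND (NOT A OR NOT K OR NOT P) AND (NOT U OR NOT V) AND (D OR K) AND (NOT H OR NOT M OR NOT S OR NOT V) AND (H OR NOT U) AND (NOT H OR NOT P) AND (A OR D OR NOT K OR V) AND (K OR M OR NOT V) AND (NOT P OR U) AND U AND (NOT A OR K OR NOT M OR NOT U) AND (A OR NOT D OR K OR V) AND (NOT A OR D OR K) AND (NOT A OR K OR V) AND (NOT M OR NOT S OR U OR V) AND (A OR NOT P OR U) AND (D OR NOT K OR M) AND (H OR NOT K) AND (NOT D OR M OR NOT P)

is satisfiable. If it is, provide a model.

Case P = True:
  (NOT H OR NOT P) forces H = False.
  (H OR NOT U) forces U = False.
  Clause (NOT P OR U) is falsified — contradiction.
Case P = False:
  Clause (P) is falsified — contradiction.
Both cases fail, so the formula is unsatisfiable.

UNSATISFIABLE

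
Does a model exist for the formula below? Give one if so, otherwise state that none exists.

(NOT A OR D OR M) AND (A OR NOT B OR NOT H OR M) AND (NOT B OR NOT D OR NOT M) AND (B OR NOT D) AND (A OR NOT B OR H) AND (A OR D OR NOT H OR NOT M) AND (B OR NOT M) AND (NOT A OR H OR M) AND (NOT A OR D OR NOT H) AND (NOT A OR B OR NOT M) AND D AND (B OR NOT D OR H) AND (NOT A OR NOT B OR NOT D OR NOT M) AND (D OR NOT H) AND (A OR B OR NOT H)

M: False; D: True; B: True; A: True; H: True

Unit clause (D) forces D = True.
In (B OR NOT D) only B is left, so B = True.
In (NOT B OR NOT D OR NOT M) only NOT M is left, so M = False.
Try A = False:
  (A OR NOT B OR NOT H OR M) forces H = False.
  clause (A OR NOT B OR H) is falsified — backtrack.
So A = True.
  then (NOT A OR H OR M) forces H = True.
All clauses satisfied.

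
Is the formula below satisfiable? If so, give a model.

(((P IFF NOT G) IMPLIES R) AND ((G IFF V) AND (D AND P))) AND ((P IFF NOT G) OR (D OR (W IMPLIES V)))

G = True, W = False, D = True, V = True, P = True, R = True

  ((P IFF NOT G) IMPLIES R) AND ((G IFF V) AND (D AND P)) = True
    (P IFF NOT G) IMPLIES R = True
      P IFF NOT G = False
        NOT G = False
    (G IFF V) AND (D AND P) = True
      G IFF V = True
      D AND P = True
  (P IFF NOT G) OR (D OR (W IMPLIES V)) = True
    P IFF NOT G = False
      NOT G = False
    D OR (W IMPLIES V) = True
      W IMPLIES V = True
Both conjuncts True, so the formula holds.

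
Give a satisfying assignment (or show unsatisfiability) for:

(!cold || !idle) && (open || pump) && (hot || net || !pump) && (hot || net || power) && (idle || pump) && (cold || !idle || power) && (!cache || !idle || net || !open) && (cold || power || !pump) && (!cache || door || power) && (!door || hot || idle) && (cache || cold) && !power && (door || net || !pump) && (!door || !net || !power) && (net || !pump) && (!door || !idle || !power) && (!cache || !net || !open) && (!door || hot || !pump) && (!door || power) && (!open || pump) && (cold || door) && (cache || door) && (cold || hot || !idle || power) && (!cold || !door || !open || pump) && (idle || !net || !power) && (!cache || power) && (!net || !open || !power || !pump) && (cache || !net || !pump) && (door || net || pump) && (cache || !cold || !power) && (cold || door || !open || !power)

Case power = True:
  Clause (!power) is falsified — contradiction.
Case power = False:
  (!door || power) forces door = False.
  (!cache || door || power) forces cache = False.
  Clause (cache || door) is falsified — contradiction.
Both cases fail, so the formula is unsatisfiable.

UNSATISFIABLE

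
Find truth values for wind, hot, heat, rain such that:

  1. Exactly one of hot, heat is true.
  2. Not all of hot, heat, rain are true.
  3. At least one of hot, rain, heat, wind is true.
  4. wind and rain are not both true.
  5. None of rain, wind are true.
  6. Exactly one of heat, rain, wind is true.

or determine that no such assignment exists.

wind=F; hot=F; heat=T; rain=F

  (1) {hot, heat}: 1 true — exactly one ✓
  (2) {hot, heat, rain}: 1/3 true — not all ✓
  (3) {hot, rain, heat, wind}: 1 true — at least one ✓
  (4) wind=F, rain=F — not both ✓
  (5) {rain, wind}: 0 true — none ✓
  (6) {heat, rain, wind}: 1 true — exactly one ✓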